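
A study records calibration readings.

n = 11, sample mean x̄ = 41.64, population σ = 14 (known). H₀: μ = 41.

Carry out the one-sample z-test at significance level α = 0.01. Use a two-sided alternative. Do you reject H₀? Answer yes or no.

reject H₀: no

SE = σ/√n = 14/√11 = 4.2212
z = (x̄−μ₀)/SE = (41.64−41)/4.2212 = 0.1516
p-value (two-sided) = 0.87949
At α=0.01: p ≥ α → fail to reject H₀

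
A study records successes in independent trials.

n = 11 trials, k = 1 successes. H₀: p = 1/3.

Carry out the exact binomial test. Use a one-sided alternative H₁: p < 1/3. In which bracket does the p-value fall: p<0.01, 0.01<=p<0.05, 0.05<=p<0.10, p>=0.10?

Exact binomial: n=11, k=1, p₀=1/3=0.3333
P(X≤1) from Σ C(n,i)·p₀^i·(1−p₀)^(n−i)
p-value (one-sided, H₁ less) = 0.07515
→ bracket: 0.05<=p<0.10

p-value bracket: 0.05<=p<0.10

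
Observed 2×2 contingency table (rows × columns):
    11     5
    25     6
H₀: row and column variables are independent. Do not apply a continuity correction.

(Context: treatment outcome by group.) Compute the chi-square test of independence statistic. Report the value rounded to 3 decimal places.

Row totals [16, 31], col totals [36, 11], n=47
χ² = (11−12.26)²/12.26 + (5−3.74)²/3.74 + (25−23.74)²/23.74 + (6−7.26)²/7.26 = 0.8330
df = 1

test statistic = 0.833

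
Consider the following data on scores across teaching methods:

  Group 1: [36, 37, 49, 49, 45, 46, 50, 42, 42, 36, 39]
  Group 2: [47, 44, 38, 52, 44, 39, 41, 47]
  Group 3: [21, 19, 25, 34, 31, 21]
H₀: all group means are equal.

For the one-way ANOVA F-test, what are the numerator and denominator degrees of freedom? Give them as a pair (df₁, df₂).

k = 3 groups, N = 25 total
df = (k−1, N−k) = (3−1, 25−3) = (2, 22)

degrees of freedom = [2, 22]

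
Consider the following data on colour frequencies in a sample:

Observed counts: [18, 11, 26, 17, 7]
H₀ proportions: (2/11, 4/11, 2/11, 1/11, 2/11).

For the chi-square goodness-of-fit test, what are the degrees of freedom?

df = k − 1 = 5 − 1 = 4

degrees of freedom = 4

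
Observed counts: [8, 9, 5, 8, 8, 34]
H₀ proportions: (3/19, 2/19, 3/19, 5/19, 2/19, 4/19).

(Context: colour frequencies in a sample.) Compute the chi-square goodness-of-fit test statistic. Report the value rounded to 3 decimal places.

test statistic = 34.602

n = 72; E_i = n·p_i = [11.37, 7.58, 11.37, 18.95, 7.58, 15.16]
χ² = (8−11.37)²/11.37 + (9−7.58)²/7.58 + (5−11.37)²/11.37 + (8−18.95)²/18.95 + (8−7.58)²/7.58 + (34−15.16)²/15.16 = 34.6023
df = 5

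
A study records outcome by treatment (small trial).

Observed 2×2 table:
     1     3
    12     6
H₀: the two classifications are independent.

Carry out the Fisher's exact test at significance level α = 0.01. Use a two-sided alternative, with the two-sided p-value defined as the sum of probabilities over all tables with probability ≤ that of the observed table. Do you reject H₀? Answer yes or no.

Margins: r₁=4, r₂=18, c₁=13, c₂=9, n=22
p_obs = C(4,1)·C(18,12)/C(22,13); sum pmf over tables with pmf ≤ p_obs
p-value (two-sided) = 0.26425
At α=0.01: p ≥ α → fail to reject H₀

reject H₀: no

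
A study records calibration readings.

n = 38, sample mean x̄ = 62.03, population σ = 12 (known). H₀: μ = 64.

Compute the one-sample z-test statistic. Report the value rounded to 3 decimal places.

test statistic = -1.012

SE = σ/√n = 12/√38 = 1.9467
z = (x̄−μ₀)/SE = (62.03−64)/1.9467 = -1.0120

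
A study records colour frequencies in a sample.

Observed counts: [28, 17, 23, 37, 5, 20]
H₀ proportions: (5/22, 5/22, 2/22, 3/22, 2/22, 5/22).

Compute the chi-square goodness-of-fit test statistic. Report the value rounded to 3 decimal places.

test statistic = 43.958

n = 130; E_i = n·p_i = [29.55, 29.55, 11.82, 17.73, 11.82, 29.55]
χ² = (28−29.55)²/29.55 + (17−29.55)²/29.55 + (23−11.82)²/11.82 + (37−17.73)²/17.73 + (5−11.82)²/11.82 + (20−29.55)²/29.55 = 43.9579
df = 5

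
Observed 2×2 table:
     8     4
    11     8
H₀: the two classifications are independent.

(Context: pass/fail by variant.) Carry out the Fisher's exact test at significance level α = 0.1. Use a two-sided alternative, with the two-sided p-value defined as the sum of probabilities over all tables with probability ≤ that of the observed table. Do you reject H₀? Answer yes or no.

reject H₀: no

Margins: r₁=12, r₂=19, c₁=19, c₂=12, n=31
p_obs = C(12,8)·C(19,11)/C(31,19); sum pmf over tables with pmf ≤ p_obs
p-value (two-sided) = 0.71721
At α=0.1: p ≥ α → fail to reject H₀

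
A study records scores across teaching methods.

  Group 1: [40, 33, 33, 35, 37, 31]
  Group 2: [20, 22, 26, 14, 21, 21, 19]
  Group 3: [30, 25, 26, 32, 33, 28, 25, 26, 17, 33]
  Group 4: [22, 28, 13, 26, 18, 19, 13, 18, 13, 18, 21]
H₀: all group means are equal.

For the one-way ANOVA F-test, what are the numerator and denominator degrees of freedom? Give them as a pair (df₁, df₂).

k = 4 groups, N = 34 total
df = (k−1, N−k) = (4−1, 34−4) = (3, 30)

degrees of freedom = [3, 30]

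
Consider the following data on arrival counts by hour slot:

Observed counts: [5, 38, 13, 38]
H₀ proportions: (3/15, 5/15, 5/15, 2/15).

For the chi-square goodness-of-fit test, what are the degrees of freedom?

df = k − 1 = 4 − 1 = 3

degrees of freedom = 3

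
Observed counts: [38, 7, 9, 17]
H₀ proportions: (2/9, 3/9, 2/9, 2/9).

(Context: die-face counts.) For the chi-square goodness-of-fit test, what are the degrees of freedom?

degrees of freedom = 3

df = k − 1 = 4 − 1 = 3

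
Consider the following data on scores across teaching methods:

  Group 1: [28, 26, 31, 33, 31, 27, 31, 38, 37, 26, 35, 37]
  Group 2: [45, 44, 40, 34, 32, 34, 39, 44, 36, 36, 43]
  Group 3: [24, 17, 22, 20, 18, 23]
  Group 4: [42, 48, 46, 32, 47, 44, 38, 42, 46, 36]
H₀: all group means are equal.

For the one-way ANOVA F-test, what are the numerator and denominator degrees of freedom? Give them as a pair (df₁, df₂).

k = 4 groups, N = 39 total
df = (k−1, N−k) = (4−1, 39−4) = (3, 35)

degrees of freedom = [3, 35]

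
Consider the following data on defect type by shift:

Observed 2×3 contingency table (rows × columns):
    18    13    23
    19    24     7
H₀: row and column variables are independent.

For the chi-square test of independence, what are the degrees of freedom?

degrees of freedom = 2

df = (r−1)(c−1) = (2−1)·(3−1) = 2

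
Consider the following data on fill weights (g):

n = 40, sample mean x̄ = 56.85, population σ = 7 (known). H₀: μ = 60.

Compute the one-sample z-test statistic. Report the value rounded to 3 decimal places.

test statistic = -2.846

SE = σ/√n = 7/√40 = 1.1068
z = (x̄−μ₀)/SE = (56.85−60)/1.1068 = -2.8460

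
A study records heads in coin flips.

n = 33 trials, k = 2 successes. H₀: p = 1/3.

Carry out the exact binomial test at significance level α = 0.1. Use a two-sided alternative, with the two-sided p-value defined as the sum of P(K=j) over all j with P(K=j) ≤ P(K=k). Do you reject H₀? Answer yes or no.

reject H₀: yes

Exact binomial: n=33, k=2, p₀=1/3=0.3333
P(X=j) = C(n,j)·p₀^j·(1−p₀)^(n−j); p = Σ P(X=j) over j with P(X=j) ≤ P(X=2)
p-value (two-sided) = 0.00032
At α=0.1: p < α → reject H₀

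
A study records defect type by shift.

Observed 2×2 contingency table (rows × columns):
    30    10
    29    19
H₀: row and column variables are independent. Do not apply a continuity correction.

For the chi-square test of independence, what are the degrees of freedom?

degrees of freedom = 1

df = (r−1)(c−1) = (2−1)·(2−1) = 1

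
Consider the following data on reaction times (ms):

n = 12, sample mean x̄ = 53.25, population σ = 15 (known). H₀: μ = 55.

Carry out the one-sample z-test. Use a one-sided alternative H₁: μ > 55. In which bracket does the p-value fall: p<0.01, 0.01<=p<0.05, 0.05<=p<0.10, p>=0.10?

p-value bracket: p>=0.10

SE = σ/√n = 15/√12 = 4.3301
z = (x̄−μ₀)/SE = (53.25−55)/4.3301 = -0.4041
p-value (one-sided, H₁ greater) = 0.65695
→ bracket: p>=0.10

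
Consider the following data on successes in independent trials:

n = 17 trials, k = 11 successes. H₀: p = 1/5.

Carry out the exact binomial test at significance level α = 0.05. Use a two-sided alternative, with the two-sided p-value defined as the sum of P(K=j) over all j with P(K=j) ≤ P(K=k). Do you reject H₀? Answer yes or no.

Exact binomial: n=17, k=11, p₀=1/5=0.2000
P(X=j) = C(n,j)·p₀^j·(1−p₀)^(n−j); p = Σ P(X=j) over j with P(X=j) ≤ P(X=11)
p-value (two-sided) = 0.00008
At α=0.05: p < α → reject H₀

reject H₀: yes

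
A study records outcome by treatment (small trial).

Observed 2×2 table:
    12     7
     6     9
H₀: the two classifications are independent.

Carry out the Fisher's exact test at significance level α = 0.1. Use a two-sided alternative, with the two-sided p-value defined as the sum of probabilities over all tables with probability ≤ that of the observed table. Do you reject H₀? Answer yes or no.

Margins: r₁=19, r₂=15, c₁=18, c₂=16, n=34
p_obs = C(19,12)·C(15,6)/C(34,18); sum pmf over tables with pmf ≤ p_obs
p-value (two-sided) = 0.29982
At α=0.1: p ≥ α → fail to reject H₀

reject H₀: no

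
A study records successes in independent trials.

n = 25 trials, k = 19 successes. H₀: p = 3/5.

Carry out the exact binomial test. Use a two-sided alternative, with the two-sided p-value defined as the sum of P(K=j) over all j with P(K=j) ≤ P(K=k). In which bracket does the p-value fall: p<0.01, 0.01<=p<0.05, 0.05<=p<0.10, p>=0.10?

Exact binomial: n=25, k=19, p₀=3/5=0.6000
P(X=j) = C(n,j)·p₀^j·(1−p₀)^(n−j); p = Σ P(X=j) over j with P(X=j) ≤ P(X=19)
p-value (two-sided) = 0.15137
→ bracket: p>=0.10

p-value bracket: p>=0.10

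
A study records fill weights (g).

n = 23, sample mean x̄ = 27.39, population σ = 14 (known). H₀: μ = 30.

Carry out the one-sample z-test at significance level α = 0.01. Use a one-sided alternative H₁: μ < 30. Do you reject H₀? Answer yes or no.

SE = σ/√n = 14/√23 = 2.9192
z = (x̄−μ₀)/SE = (27.39−30)/2.9192 = -0.8941
p-value (one-sided, H₁ less) = 0.18564
At α=0.01: p ≥ α → fail to reject H₀

reject H₀: no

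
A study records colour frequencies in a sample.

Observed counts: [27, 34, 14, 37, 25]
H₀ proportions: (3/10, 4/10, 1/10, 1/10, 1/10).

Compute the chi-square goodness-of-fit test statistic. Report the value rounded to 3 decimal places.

test statistic = 61.686

n = 137; E_i = n·p_i = [41.10, 54.80, 13.70, 13.70, 13.70]
χ² = (27−41.10)²/41.10 + (34−54.80)²/54.80 + (14−13.70)²/13.70 + (37−13.70)²/13.70 + (25−13.70)²/13.70 = 61.6861
df = 4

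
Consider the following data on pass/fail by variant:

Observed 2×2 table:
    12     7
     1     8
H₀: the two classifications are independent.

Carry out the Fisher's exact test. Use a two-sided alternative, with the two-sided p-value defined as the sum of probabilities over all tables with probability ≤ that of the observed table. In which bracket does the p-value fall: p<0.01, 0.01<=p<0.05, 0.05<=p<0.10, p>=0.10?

p-value bracket: 0.01<=p<0.05

Margins: r₁=19, r₂=9, c₁=13, c₂=15, n=28
p_obs = C(19,12)·C(9,1)/C(28,13); sum pmf over tables with pmf ≤ p_obs
p-value (two-sided) = 0.01573
→ bracket: 0.01<=p<0.05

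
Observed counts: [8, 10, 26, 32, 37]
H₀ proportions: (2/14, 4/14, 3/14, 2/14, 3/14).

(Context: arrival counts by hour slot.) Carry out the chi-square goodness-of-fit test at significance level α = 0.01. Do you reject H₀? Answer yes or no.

n = 113; E_i = n·p_i = [16.14, 32.29, 24.21, 16.14, 24.21]
χ² = (8−16.14)²/16.14 + (10−32.29)²/32.29 + (26−24.21)²/24.21 + (32−16.14)²/16.14 + (37−24.21)²/24.21 = 41.9499
df = 4
p-value (upper-tail) = 0.00000
At α=0.01: p < α → reject H₀

reject H₀: yes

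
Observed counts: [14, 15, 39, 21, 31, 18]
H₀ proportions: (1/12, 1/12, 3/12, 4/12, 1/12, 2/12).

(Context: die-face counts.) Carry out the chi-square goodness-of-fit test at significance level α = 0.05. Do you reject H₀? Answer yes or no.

n = 138; E_i = n·p_i = [11.50, 11.50, 34.50, 46.00, 11.50, 23.00]
χ² = (14−11.50)²/11.50 + (15−11.50)²/11.50 + (39−34.50)²/34.50 + (21−46.00)²/46.00 + (31−11.50)²/11.50 + (18−23.00)²/23.00 = 49.9348
df = 5
p-value (upper-tail) = 0.00000
At α=0.05: p < α → reject H₀

reject H₀: yes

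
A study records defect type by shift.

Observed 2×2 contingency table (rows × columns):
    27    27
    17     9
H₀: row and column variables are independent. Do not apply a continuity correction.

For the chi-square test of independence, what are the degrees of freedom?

degrees of freedom = 1

df = (r−1)(c−1) = (2−1)·(2−1) = 1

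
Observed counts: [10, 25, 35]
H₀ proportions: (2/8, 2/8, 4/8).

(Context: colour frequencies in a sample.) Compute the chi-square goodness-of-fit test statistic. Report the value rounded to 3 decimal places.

n = 70; E_i = n·p_i = [17.50, 17.50, 35.00]
χ² = (10−17.50)²/17.50 + (25−17.50)²/17.50 + (35−35.00)²/35.00 = 6.4286
df = 2

test statistic = 6.429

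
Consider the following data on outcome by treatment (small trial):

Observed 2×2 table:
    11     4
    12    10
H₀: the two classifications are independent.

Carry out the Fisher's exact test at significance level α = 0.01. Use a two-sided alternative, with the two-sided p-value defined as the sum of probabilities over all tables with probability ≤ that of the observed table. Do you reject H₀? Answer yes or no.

Margins: r₁=15, r₂=22, c₁=23, c₂=14, n=37
p_obs = C(15,11)·C(22,12)/C(37,23); sum pmf over tables with pmf ≤ p_obs
p-value (two-sided) = 0.31364
At α=0.01: p ≥ α → fail to reject H₀

reject H₀: no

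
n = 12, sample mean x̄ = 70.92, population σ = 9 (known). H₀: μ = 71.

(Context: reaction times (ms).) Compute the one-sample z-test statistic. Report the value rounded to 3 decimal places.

test statistic = -0.031

SE = σ/√n = 9/√12 = 2.5981
z = (x̄−μ₀)/SE = (70.92−71)/2.5981 = -0.0308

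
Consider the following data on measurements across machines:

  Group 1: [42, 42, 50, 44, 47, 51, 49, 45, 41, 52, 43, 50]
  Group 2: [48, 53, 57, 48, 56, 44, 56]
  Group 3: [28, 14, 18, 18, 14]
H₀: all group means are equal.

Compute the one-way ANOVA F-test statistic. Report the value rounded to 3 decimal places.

test statistic = 84.280

Group means [46.33, 51.71, 18.40], grand mean 42.083
SSB = Σnᵢ(x̄ᵢ−x̄)² = 3670.538; SSW = ΣΣ(x−x̄ᵢ)² = 457.295
MSB = 3670.538/2 = 1835.2690; MSW = 457.295/21 = 21.7760
F = MSB/MSW = 84.2796
df = (2, 21)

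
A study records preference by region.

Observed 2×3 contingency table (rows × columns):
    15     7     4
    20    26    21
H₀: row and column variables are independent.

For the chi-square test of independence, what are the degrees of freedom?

degrees of freedom = 2

df = (r−1)(c−1) = (2−1)·(3−1) = 2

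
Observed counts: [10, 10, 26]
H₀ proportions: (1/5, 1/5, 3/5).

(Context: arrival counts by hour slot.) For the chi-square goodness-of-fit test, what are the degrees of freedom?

degrees of freedom = 2

df = k − 1 = 3 − 1 = 2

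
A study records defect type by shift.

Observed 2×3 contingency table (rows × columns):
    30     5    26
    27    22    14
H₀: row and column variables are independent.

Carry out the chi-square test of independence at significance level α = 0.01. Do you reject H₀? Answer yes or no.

Row totals [61, 63], col totals [57, 27, 40], n=124
χ² = (30−28.04)²/28.04 + (5−13.28)²/13.28 + (26−19.68)²/19.68 + (27−28.96)²/28.96 + (22−13.72)²/13.72 + (14−20.32)²/20.32 = 14.4331
df = 2
p-value (upper-tail) = 0.00073
At α=0.01: p < α → reject H₀

reject H₀: yes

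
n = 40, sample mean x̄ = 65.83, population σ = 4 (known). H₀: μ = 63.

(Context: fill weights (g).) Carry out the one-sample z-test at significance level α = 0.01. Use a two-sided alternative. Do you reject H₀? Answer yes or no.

reject H₀: yes

SE = σ/√n = 4/√40 = 0.6325
z = (x̄−μ₀)/SE = (65.83−63)/0.6325 = 4.4746
p-value (two-sided) = 0.00001
At α=0.01: p < α → reject H₀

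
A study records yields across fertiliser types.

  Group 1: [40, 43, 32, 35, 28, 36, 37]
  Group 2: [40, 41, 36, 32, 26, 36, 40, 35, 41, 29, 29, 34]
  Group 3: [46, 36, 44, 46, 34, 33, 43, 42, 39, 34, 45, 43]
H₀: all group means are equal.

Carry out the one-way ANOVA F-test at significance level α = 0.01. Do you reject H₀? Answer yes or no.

Group means [35.86, 34.92, 40.42], grand mean 37.258
SSB = Σnᵢ(x̄ᵢ−x̄)² = 199.245; SSW = ΣΣ(x−x̄ᵢ)² = 704.690
MSB = 199.245/2 = 99.6225; MSW = 704.690/28 = 25.1675
F = MSB/MSW = 3.9584
df = (2, 28)
p-value (upper-tail) = 0.03062
At α=0.01: p ≥ α → fail to reject H₀

reject H₀: no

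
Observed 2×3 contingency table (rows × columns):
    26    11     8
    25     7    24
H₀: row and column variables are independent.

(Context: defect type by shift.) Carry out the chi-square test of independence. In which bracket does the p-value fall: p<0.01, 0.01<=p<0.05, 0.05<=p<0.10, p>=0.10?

Row totals [45, 56], col totals [51, 18, 32], n=101
χ² = (26−22.72)²/22.72 + (11−8.02)²/8.02 + (8−14.26)²/14.26 + (25−28.28)²/28.28 + (7−9.98)²/9.98 + (24−17.74)²/17.74 = 7.8030
df = 2
p-value (upper-tail) = 0.02021
→ bracket: 0.01<=p<0.05

p-value bracket: 0.01<=p<0.05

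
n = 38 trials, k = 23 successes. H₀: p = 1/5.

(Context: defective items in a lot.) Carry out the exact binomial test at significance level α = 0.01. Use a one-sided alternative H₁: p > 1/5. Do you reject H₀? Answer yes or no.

reject H₀: yes

Exact binomial: n=38, k=23, p₀=1/5=0.2000
P(X≥23) from Σ C(n,i)·p₀^i·(1−p₀)^(n−i)
p-value (one-sided, H₁ greater) = 0.00000
At α=0.01: p < α → reject H₀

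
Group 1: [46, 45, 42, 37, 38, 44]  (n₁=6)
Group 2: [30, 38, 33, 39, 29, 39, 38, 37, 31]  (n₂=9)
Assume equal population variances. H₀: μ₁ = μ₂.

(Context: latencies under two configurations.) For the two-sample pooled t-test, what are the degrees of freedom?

degrees of freedom = 13

df = n₁ + n₂ − 2 = 6 + 9 − 2 = 13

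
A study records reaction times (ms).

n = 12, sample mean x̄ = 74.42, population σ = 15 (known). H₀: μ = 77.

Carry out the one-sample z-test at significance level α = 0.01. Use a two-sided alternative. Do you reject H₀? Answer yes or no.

SE = σ/√n = 15/√12 = 4.3301
z = (x̄−μ₀)/SE = (74.42−77)/4.3301 = -0.5958
p-value (two-sided) = 0.55129
At α=0.01: p ≥ α → fail to reject H₀

reject H₀: no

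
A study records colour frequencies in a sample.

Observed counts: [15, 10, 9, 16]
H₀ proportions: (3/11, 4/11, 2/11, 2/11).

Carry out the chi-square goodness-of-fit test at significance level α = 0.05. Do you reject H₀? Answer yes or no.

reject H₀: yes

n = 50; E_i = n·p_i = [13.64, 18.18, 9.09, 9.09]
χ² = (15−13.64)²/13.64 + (10−18.18)²/18.18 + (9−9.09)²/9.09 + (16−9.09)²/9.09 = 9.0700
df = 3
p-value (upper-tail) = 0.02837
At α=0.05: p < α → reject H₀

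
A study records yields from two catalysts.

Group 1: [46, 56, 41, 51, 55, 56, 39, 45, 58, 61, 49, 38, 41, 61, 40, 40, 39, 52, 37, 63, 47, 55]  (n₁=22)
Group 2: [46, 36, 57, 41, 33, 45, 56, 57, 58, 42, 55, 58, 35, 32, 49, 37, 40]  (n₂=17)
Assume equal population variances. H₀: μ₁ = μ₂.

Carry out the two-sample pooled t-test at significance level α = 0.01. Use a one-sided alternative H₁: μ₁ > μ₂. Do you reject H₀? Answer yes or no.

reject H₀: no

x̄₁=48.636, s₁=8.533, n₁=22
x̄₂=45.706, s₂=9.564, n₂=17
s_p² = [21·8.533² + 16·9.564²]/37 = 80.8816
SE = √(s_p²·(1/22+1/17)) = 2.9042
t = (48.636−45.706)/2.9042 = 1.0091
df = 37
p-value (one-sided, H₁ greater) = 0.15975
At α=0.01: p ≥ α → fail to reject H₀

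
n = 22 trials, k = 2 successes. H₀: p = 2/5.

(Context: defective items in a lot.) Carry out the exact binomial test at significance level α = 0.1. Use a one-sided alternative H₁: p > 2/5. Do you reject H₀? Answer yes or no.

reject H₀: no

Exact binomial: n=22, k=2, p₀=2/5=0.4000
P(X≥2) from Σ C(n,i)·p₀^i·(1−p₀)^(n−i)
p-value (one-sided, H₁ greater) = 0.99979
At α=0.1: p ≥ α → fail to reject H₀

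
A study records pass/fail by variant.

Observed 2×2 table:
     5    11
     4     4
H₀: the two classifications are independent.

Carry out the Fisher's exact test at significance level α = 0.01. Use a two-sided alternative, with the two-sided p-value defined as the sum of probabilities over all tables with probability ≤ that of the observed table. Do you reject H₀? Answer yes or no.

Margins: r₁=16, r₂=8, c₁=9, c₂=15, n=24
p_obs = C(16,5)·C(8,4)/C(24,9); sum pmf over tables with pmf ≤ p_obs
p-value (two-sided) = 0.41203
At α=0.01: p ≥ α → fail to reject H₀

reject H₀: no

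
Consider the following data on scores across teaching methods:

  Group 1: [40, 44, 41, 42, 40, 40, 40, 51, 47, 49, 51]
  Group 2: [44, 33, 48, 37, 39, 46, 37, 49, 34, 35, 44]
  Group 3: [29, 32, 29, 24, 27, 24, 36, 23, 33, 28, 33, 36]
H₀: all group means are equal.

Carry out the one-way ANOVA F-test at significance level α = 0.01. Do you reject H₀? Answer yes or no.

Group means [44.09, 40.55, 29.50], grand mean 37.794
SSB = Σnᵢ(x̄ᵢ−x̄)² = 1344.922; SSW = ΣΣ(x−x̄ᵢ)² = 774.636
MSB = 1344.922/2 = 672.4612; MSW = 774.636/31 = 24.9883
F = MSB/MSW = 26.9111
df = (2, 31)
p-value (upper-tail) = 0.00000
At α=0.01: p < α → reject H₀

reject H₀: yes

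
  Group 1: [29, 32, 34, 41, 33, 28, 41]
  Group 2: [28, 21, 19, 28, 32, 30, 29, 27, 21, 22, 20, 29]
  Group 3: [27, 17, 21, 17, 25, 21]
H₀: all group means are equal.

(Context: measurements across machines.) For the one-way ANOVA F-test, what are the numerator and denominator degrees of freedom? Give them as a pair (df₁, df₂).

degrees of freedom = [2, 22]

k = 3 groups, N = 25 total
df = (k−1, N−k) = (3−1, 25−3) = (2, 22)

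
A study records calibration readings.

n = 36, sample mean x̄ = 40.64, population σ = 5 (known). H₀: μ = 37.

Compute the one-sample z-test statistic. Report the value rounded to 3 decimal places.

SE = σ/√n = 5/√36 = 0.8333
z = (x̄−μ₀)/SE = (40.64−37)/0.8333 = 4.3680

test statistic = 4.368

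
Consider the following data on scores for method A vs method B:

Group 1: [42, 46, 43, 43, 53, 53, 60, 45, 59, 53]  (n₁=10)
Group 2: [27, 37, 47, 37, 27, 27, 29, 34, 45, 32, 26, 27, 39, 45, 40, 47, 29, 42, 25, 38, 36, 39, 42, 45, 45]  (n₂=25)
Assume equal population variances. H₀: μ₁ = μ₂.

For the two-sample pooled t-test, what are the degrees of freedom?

df = n₁ + n₂ − 2 = 10 + 25 − 2 = 33

degrees of freedom = 33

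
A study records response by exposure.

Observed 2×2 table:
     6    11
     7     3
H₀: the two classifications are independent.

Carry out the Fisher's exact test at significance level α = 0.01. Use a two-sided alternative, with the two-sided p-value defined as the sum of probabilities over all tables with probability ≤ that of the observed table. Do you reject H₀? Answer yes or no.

reject H₀: no

Margins: r₁=17, r₂=10, c₁=13, c₂=14, n=27
p_obs = C(17,6)·C(10,7)/C(27,13); sum pmf over tables with pmf ≤ p_obs
p-value (two-sided) = 0.12011
At α=0.01: p ≥ α → fail to reject H₀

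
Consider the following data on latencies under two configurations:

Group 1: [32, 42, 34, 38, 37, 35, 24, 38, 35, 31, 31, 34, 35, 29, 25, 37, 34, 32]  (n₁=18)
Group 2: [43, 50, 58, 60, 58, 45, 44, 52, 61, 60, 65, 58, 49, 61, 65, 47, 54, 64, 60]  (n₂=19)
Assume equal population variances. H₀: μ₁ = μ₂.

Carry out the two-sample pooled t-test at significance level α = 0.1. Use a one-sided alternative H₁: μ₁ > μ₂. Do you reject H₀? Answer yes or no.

x̄₁=33.500, s₁=4.502, n₁=18
x̄₂=55.474, s₂=7.268, n₂=19
s_p² = [17·4.502² + 18·7.268²]/35 = 37.0068
SE = √(s_p²·(1/18+1/19)) = 2.0009
t = (33.500−55.474)/2.0009 = -10.9818
df = 35
p-value (one-sided, H₁ greater) = 1.00000
At α=0.1: p ≥ α → fail to reject H₀

reject H₀: no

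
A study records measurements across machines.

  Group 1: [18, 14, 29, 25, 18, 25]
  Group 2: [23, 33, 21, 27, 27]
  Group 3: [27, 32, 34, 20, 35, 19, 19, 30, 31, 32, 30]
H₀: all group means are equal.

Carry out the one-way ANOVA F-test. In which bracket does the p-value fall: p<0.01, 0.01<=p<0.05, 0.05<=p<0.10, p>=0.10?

Group means [21.50, 26.20, 28.09], grand mean 25.864
SSB = Σnᵢ(x̄ᵢ−x̄)² = 169.382; SSW = ΣΣ(x−x̄ᵢ)² = 607.209
MSB = 169.382/2 = 84.6909; MSW = 607.209/19 = 31.9584
F = MSB/MSW = 2.6500
df = (2, 19)
p-value (upper-tail) = 0.09658
→ bracket: 0.05<=p<0.10

p-value bracket: 0.05<=p<0.10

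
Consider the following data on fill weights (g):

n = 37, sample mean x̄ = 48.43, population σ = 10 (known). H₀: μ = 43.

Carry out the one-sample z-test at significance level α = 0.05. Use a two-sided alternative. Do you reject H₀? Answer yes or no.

SE = σ/√n = 10/√37 = 1.6440
z = (x̄−μ₀)/SE = (48.43−43)/1.6440 = 3.3029
p-value (two-sided) = 0.00096
At α=0.05: p < α → reject H₀

reject H₀: yes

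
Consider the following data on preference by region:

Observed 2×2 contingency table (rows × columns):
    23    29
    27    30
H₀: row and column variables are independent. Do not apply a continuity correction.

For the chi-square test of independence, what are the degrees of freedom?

df = (r−1)(c−1) = (2−1)·(2−1) = 1

degrees of freedom = 1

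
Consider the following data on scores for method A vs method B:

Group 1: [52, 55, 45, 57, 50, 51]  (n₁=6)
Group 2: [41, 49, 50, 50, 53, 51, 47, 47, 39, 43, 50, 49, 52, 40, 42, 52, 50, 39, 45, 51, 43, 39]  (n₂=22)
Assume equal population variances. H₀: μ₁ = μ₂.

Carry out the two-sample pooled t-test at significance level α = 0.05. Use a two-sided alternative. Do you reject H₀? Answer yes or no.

x̄₁=51.667, s₁=4.179, n₁=6
x̄₂=46.455, s₂=4.847, n₂=22
s_p² = [5·4.179² + 21·4.847²]/26 = 22.3380
SE = √(s_p²·(1/6+1/22)) = 2.1768
t = (51.667−46.455)/2.1768 = 2.3944
df = 26
p-value (two-sided) = 0.02415
At α=0.05: p < α → reject H₀

reject H₀: yes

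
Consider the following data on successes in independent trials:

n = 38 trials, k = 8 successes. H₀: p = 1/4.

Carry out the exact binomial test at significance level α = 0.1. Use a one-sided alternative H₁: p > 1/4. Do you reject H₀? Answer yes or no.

Exact binomial: n=38, k=8, p₀=1/4=0.2500
P(X≥8) from Σ C(n,i)·p₀^i·(1−p₀)^(n−i)
p-value (one-sided, H₁ greater) = 0.76868
At α=0.1: p ≥ α → fail to reject H₀

reject H₀: no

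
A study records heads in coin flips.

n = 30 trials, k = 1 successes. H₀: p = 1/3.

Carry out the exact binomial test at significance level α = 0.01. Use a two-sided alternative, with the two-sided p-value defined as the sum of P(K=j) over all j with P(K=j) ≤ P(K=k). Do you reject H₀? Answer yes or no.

reject H₀: yes

Exact binomial: n=30, k=1, p₀=1/3=0.3333
P(X=j) = C(n,j)·p₀^j·(1−p₀)^(n−j); p = Σ P(X=j) over j with P(X=j) ≤ P(X=1)
p-value (two-sided) = 0.00013
At α=0.01: p < α → reject H₀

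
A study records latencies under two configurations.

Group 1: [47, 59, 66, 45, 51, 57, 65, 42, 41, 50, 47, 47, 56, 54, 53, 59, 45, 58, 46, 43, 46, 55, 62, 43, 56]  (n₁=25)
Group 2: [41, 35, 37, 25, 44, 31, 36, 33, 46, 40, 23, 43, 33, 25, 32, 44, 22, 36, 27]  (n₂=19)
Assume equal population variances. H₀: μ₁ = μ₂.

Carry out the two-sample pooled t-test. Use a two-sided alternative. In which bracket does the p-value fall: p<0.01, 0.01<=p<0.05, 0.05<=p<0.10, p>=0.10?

p-value bracket: p<0.01

x̄₁=51.720, s₁=7.363, n₁=25
x̄₂=34.368, s₂=7.515, n₂=19
s_p² = [24·7.363² + 18·7.515²]/42 = 55.1776
SE = √(s_p²·(1/25+1/19)) = 2.2608
t = (51.720−34.368)/2.2608 = 7.6750
df = 42
p-value (two-sided) = 0.00000
→ bracket: p<0.01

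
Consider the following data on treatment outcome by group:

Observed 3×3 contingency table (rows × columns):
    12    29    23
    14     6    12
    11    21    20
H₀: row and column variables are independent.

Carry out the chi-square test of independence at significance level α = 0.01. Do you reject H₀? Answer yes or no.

reject H₀: no

Row totals [64, 32, 52], col totals [37, 56, 55], n=148
χ² = (12−16.00)²/16.00 + (29−24.22)²/24.22 + (23−23.78)²/23.78 + (14−8.00)²/8.00 + (6−12.11)²/12.11 + (12−11.89)²/11.89 + (11−13.00)²/13.00 + (21−19.68)²/19.68 + (20−19.32)²/19.32 = 9.9736
df = 4
p-value (upper-tail) = 0.04087
At α=0.01: p ≥ α → fail to reject H₀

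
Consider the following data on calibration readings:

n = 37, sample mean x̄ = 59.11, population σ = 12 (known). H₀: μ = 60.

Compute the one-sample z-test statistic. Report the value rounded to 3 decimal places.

SE = σ/√n = 12/√37 = 1.9728
z = (x̄−μ₀)/SE = (59.11−60)/1.9728 = -0.4511

test statistic = -0.451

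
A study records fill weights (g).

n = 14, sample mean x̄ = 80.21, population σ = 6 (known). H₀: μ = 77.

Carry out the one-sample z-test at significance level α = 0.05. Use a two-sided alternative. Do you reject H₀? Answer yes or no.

reject H₀: yes

SE = σ/√n = 6/√14 = 1.6036
z = (x̄−μ₀)/SE = (80.21−77)/1.6036 = 2.0018
p-value (two-sided) = 0.04531
At α=0.05: p < α → reject H₀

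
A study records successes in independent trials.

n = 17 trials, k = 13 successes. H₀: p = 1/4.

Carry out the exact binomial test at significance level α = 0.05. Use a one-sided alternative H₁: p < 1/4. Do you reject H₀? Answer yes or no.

Exact binomial: n=17, k=13, p₀=1/4=0.2500
P(X≤13) from Σ C(n,i)·p₀^i·(1−p₀)^(n−i)
p-value (one-sided, H₁ less) = 1.00000
At α=0.05: p ≥ α → fail to reject H₀

reject H₀: no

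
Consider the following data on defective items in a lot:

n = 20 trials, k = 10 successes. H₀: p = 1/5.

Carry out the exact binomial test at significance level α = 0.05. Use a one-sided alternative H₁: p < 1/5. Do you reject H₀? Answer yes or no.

reject H₀: no

Exact binomial: n=20, k=10, p₀=1/5=0.2000
P(X≤10) from Σ C(n,i)·p₀^i·(1−p₀)^(n−i)
p-value (one-sided, H₁ less) = 0.99944
At α=0.05: p ≥ α → fail to reject H₀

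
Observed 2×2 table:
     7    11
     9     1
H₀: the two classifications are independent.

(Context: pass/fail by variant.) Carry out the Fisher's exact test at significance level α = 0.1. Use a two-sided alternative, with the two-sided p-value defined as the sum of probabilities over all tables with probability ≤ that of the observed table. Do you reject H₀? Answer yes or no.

reject H₀: yes

Margins: r₁=18, r₂=10, c₁=16, c₂=12, n=28
p_obs = C(18,7)·C(10,9)/C(28,16); sum pmf over tables with pmf ≤ p_obs
p-value (two-sided) = 0.01587
At α=0.1: p < α → reject H₀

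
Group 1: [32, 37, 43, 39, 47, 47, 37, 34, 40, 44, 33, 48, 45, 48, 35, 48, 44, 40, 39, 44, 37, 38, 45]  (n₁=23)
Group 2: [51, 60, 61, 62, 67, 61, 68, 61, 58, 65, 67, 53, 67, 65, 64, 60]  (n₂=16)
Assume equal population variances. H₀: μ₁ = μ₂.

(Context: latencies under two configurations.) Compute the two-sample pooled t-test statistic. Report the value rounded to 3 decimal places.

x̄₁=41.043, s₁=5.130, n₁=23
x̄₂=61.875, s₂=4.911, n₂=16
s_p² = [22·5.130² + 15·4.911²]/37 = 25.4245
SE = √(s_p²·(1/23+1/16)) = 1.6415
t = (41.043−61.875)/1.6415 = -12.6907
df = 37

test statistic = -12.691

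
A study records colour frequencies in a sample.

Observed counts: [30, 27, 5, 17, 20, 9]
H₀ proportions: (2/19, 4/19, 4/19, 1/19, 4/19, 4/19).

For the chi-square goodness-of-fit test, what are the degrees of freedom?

degrees of freedom = 5

df = k − 1 = 6 − 1 = 5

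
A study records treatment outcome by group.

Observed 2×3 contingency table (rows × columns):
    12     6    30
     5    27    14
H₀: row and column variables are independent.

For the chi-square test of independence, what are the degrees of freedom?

df = (r−1)(c−1) = (2−1)·(3−1) = 2

degrees of freedom = 2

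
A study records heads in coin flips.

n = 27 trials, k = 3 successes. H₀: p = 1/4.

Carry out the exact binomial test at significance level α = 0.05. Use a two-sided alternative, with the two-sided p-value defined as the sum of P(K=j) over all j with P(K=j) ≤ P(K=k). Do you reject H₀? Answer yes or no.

reject H₀: no

Exact binomial: n=27, k=3, p₀=1/4=0.2500
P(X=j) = C(n,j)·p₀^j·(1−p₀)^(n−j); p = Σ P(X=j) over j with P(X=j) ≤ P(X=3)
p-value (two-sided) = 0.11938
At α=0.05: p ≥ α → fail to reject H₀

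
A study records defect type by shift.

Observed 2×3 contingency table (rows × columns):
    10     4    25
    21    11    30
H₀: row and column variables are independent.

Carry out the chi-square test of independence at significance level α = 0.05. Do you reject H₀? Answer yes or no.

reject H₀: no

Row totals [39, 62], col totals [31, 15, 55], n=101
χ² = (10−11.97)²/11.97 + (4−5.79)²/5.79 + (25−21.24)²/21.24 + (21−19.03)²/19.03 + (11−9.21)²/9.21 + (30−33.76)²/33.76 = 2.5174
df = 2
p-value (upper-tail) = 0.28403
At α=0.05: p ≥ α → fail to reject H₀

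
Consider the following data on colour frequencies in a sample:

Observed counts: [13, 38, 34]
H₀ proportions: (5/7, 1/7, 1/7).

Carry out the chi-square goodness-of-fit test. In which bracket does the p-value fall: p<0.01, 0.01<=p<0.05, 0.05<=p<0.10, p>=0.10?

p-value bracket: p<0.01

n = 85; E_i = n·p_i = [60.71, 12.14, 12.14]
χ² = (13−60.71)²/60.71 + (38−12.14)²/12.14 + (34−12.14)²/12.14 = 131.9012
df = 2
p-value (upper-tail) = 0.00000
→ bracket: p<0.01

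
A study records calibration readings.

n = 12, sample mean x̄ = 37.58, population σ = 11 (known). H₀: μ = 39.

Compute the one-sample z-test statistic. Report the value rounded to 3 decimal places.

test statistic = -0.447

SE = σ/√n = 11/√12 = 3.1754
z = (x̄−μ₀)/SE = (37.58−39)/3.1754 = -0.4472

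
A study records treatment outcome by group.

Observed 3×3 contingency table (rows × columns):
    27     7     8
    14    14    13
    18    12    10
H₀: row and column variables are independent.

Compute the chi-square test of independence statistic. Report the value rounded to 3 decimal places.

test statistic = 7.943

Row totals [42, 41, 40], col totals [59, 33, 31], n=123
χ² = (27−20.15)²/20.15 + (7−11.27)²/11.27 + (8−10.59)²/10.59 + (14−19.67)²/19.67 + (14−11.00)²/11.00 + (13−10.33)²/10.33 + (18−19.19)²/19.19 + (12−10.73)²/10.73 + (10−10.08)²/10.08 = 7.9429
df = 4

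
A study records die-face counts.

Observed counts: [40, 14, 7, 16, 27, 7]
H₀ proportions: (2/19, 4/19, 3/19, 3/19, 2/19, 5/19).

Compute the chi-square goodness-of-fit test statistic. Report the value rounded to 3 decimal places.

test statistic = 115.796

n = 111; E_i = n·p_i = [11.68, 23.37, 17.53, 17.53, 11.68, 29.21]
χ² = (40−11.68)²/11.68 + (14−23.37)²/23.37 + (7−17.53)²/17.53 + (16−17.53)²/17.53 + (27−11.68)²/11.68 + (7−29.21)²/29.21 = 115.7961
df = 5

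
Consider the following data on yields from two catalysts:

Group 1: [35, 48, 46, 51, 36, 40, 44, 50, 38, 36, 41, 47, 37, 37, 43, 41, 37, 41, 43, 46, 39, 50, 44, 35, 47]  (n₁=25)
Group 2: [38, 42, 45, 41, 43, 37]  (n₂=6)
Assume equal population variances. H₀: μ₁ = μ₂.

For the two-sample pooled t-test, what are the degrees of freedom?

df = n₁ + n₂ − 2 = 25 + 6 − 2 = 29

degrees of freedom = 29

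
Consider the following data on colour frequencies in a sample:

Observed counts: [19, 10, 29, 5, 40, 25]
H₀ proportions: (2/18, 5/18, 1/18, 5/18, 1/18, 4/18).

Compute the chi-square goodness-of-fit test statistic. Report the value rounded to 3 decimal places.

test statistic = 266.137

n = 128; E_i = n·p_i = [14.22, 35.56, 7.11, 35.56, 7.11, 28.44]
χ² = (19−14.22)²/14.22 + (10−35.56)²/35.56 + (29−7.11)²/7.11 + (5−35.56)²/35.56 + (40−7.11)²/7.11 + (25−28.44)²/28.44 = 266.1367
df = 5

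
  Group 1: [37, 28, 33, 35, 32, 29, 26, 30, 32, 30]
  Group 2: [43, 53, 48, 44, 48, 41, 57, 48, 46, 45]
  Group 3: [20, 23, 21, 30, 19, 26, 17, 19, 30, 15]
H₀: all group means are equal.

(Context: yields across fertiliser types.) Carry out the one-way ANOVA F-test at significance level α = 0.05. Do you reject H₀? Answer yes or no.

reject H₀: yes

Group means [31.20, 47.30, 22.00], grand mean 33.500
SSB = Σnᵢ(x̄ᵢ−x̄)² = 3279.800; SSW = ΣΣ(x−x̄ᵢ)² = 543.700
MSB = 3279.800/2 = 1639.9000; MSW = 543.700/27 = 20.1370
F = MSB/MSW = 81.4370
df = (2, 27)
p-value (upper-tail) = 0.00000
At α=0.05: p < α → reject H₀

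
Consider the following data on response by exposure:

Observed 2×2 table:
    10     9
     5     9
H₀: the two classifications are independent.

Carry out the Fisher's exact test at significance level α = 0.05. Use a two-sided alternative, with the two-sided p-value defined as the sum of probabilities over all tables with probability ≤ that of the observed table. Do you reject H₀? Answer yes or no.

reject H₀: no

Margins: r₁=19, r₂=14, c₁=15, c₂=18, n=33
p_obs = C(19,10)·C(14,5)/C(33,15); sum pmf over tables with pmf ≤ p_obs
p-value (two-sided) = 0.48242
At α=0.05: p ≥ α → fail to reject H₀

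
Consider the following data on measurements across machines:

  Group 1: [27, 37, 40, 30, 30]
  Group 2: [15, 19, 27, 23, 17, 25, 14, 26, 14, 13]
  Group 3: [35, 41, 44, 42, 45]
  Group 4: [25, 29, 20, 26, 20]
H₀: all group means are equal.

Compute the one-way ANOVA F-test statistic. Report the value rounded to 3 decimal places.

test statistic = 25.147

Group means [32.80, 19.30, 41.40, 24.00], grand mean 27.360
SSB = Σnᵢ(x̄ᵢ−x̄)² = 1839.660; SSW = ΣΣ(x−x̄ᵢ)² = 512.100
MSB = 1839.660/3 = 613.2200; MSW = 512.100/21 = 24.3857
F = MSB/MSW = 25.1467
df = (3, 21)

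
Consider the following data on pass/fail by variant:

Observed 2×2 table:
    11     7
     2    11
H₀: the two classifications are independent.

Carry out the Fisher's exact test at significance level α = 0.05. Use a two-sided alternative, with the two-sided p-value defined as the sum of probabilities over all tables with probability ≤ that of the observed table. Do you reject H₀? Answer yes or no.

Margins: r₁=18, r₂=13, c₁=13, c₂=18, n=31
p_obs = C(18,11)·C(13,2)/C(31,13); sum pmf over tables with pmf ≤ p_obs
p-value (two-sided) = 0.02505
At α=0.05: p < α → reject H₀

reject H₀: yes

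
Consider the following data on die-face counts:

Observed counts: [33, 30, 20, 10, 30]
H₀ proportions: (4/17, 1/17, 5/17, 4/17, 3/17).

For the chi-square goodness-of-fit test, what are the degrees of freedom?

degrees of freedom = 4

df = k − 1 = 5 − 1 = 4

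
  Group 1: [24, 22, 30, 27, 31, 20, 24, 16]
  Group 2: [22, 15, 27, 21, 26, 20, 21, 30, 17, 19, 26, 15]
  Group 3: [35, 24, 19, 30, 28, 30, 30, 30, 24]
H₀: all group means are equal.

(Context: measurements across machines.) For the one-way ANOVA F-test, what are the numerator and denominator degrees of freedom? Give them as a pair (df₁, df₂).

k = 3 groups, N = 29 total
df = (k−1, N−k) = (3−1, 29−3) = (2, 26)

degrees of freedom = [2, 26]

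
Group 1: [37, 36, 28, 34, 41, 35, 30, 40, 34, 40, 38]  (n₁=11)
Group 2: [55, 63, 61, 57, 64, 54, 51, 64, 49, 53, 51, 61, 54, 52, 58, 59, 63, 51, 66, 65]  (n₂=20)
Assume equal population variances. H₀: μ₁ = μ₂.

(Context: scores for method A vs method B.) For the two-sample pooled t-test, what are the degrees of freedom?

df = n₁ + n₂ − 2 = 11 + 20 − 2 = 29

degrees of freedom = 29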